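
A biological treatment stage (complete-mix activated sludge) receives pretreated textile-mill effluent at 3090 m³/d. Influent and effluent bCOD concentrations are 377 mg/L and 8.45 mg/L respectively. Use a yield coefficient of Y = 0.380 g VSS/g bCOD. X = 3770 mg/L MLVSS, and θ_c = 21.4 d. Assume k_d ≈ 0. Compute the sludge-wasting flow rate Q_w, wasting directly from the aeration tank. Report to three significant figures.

Q_w ≈ 115 m³/d

Biomass mass balance (decay neglected): V·X = Y·Q·(S₀ − S)·θ_c, so V = 0.380 × 3090 × (377 − 8.45) × 21.4 / 3770 = 2456 m³.
With mixed-liquor wasting, θ_c = V/Q_w, so Q_w = V/θ_c = 2456/21.4 = 114.8 m³/d.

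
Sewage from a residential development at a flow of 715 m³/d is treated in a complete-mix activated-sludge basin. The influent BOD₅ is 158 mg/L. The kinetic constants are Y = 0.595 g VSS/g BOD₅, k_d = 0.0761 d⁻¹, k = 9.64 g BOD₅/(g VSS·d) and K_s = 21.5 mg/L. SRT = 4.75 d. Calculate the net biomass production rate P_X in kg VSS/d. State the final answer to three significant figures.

Effluent substrate depends only on kinetics and SRT: S = K_s(1 + k_d θ_c) / [θ_c(Yk − k_d) − 1] = 21.5 × (1 + 0.0761 × 4.75) / [4.75 × (0.595 × 9.64 − 0.0761) − 1] = 29.27 / 25.88 = 1.131 mg/L.
The observed yield is Y_obs = Y/(1 + k_d·θ_c) = 0.595 / (1 + 0.0761 × 4.75) = 0.595 / 1.361 = 0.4370 g VSS per g BOD₅ removed.
ΔS = 158 − 1.13 = 156.9 mg/L, so the substrate removal rate is 715 × 156.9/1000 = 112.2 kg BOD₅/d.
Biomass produced: P_X = Y_obs·Q·ΔS = 0.4370 × 112.2 ≈ 49.02 kg VSS/d.

P_X ≈ 49.0 kg VSS/d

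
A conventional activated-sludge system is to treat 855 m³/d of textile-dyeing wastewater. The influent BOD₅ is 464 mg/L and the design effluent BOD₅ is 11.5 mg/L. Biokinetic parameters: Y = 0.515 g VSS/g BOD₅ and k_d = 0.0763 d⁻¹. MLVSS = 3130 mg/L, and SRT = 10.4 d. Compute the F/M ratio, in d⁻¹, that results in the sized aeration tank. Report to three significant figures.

Rearranging the biomass balance for a CMAS with decay, V = Y·Q·ΔS·θ_c / [X·(1+k_d θ_c)] = 0.515 × 855 × (464 − 11.5) × 10.4 / [3130 × (1 + 0.0763 × 10.4)] = 2.07×10^6 / 5614 = 369.1 m³.
Food-to-microorganism ratio F/M = Q S₀ / (V X) = 855 × 464 / (369.1 × 3130) = 0.3434 d⁻¹.

F/M ≈ 0.343 d⁻¹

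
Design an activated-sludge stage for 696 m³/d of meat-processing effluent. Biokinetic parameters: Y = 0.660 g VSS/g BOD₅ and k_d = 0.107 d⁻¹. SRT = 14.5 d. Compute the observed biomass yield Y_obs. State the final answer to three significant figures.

Y_obs ≈ 0.259 g VSS/g BOD₅

Y_obs = Y / (1 + k_d θ_c) = 0.660 / (1 + 0.107 × 14.5) = 0.660 / 2.551 = 0.2587.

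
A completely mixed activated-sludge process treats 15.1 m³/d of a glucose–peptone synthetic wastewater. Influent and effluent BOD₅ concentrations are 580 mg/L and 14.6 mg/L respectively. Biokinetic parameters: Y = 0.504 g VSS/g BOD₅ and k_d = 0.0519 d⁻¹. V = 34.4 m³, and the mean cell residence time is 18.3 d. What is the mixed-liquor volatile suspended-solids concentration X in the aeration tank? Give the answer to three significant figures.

Solving the biomass balance for X: X = Y Q (S₀−S) θ_c / [V (1+k_d θ_c)] = 0.504 × 15.1 × (580 − 14.6) × 18.3 / [34.4 × (1 + 0.0519 × 18.3)] = 1174 mg/L.

X ≈ 1170 mg/L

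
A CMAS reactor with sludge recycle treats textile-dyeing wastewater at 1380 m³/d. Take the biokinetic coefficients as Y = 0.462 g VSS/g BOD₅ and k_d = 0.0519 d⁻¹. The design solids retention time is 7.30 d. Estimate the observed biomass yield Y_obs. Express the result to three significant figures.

Y_obs ≈ 0.335 g VSS/g BOD₅

Y_obs = Y / (1 + k_d θ_c) = 0.462 / (1 + 0.0519 × 7.30) = 0.462 / 1.379 = 0.3351.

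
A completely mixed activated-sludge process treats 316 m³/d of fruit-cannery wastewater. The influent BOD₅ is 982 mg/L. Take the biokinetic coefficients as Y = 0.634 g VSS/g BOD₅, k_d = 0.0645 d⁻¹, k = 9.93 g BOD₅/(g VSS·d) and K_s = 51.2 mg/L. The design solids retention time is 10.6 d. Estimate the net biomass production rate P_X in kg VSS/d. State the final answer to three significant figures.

P_X ≈ 117 kg VSS/d

For a completely mixed reactor with recycle the Lawrence–McCarty relation gives S = K_s·(1 + k_d·θ_c) / [θ_c·(Y·k − k_d) − 1] = 51.2 × (1 + 0.0645 × 10.6) / [10.6 × (0.634 × 9.93 − 0.0645) − 1] = 86.21 / 65.05 = 1.325 mg/L.
Observed yield with endogenous decay: Y_obs = Y / (1 + k_d·θ_c) = 0.634 / (1 + 0.0645 × 10.6) = 0.634 / 1.684 = 0.3766 g VSS/g BOD₅.
Mass of BOD₅ removed per day: Q(S₀ − S) = 316 × 980.7 g/m³ = 309.9 kg/d.
Biomass produced: P_X = Y_obs·Q·ΔS = 0.3766 × 309.9 ≈ 116.7 kg VSS/d.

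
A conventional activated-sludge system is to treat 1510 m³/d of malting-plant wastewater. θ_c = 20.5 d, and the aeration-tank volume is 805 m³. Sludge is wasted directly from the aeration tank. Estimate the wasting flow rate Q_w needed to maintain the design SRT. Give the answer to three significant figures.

Q_w ≈ 39.3 m³/d

With mixed-liquor wasting, θ_c = V/Q_w, so Q_w = V/θ_c = 805.0/20.5 = 39.27 m³/d.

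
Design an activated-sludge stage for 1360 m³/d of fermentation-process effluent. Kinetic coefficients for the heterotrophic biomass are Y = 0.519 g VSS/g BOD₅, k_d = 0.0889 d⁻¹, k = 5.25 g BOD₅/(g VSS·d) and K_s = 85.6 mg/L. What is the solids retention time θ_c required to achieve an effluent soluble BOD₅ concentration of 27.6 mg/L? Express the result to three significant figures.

At the target effluent, Y k S/(K_s+S) = 0.519×5.25×27.6/113.2 = 0.6643 d⁻¹.
θ_c = 1/(μ − k_d) = 1/(0.6643 − 0.0889) = 1/0.5754 = 1.738 d.

θ_c ≈ 1.74 d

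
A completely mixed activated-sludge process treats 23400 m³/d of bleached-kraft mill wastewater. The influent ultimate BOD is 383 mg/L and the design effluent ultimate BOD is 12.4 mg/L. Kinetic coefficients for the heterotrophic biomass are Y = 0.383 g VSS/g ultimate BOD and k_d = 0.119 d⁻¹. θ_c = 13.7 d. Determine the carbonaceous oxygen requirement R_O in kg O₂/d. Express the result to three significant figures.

R_O ≈ 6880 kg O₂/d

Correct the yield for decay: Y_obs = Y/(1 + k_d θ_c) = 0.383 / (1 + 0.119 × 13.7) = 0.383 / 2.630 = 0.1456.
Q·(S₀ − S) = 23400 × (383 − 12.4) × 10⁻³ = 8672 kg/d removed.
Biomass synthesised: P_X = Y_obs × 8672 = 1263 kg VSS/d.
R_O = Q·(S₀ − S) − 1.42·P_X = 8672 − 1.42 × 1263 = 6879 kg O₂/d.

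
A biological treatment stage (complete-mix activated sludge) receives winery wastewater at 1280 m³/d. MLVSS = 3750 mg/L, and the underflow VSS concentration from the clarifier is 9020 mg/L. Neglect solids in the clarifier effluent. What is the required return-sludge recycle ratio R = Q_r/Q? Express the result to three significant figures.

R ≈ 0.712

R = Q_r/Q = X/(X_r − X) = 3750 / (9020 − 3750) = 0.7116.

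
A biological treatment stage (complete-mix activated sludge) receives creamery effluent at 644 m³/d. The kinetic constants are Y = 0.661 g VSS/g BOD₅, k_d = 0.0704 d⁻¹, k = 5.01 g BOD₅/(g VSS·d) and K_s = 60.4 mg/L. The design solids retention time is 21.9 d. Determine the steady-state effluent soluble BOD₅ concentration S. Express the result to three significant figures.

From the Monod/SRT balance for a CMAS, S = K_s·(1+k_d θ_c)/[θ_c·(Y k − k_d) − 1] = 60.4 × (1 + 0.0704 × 21.9) / [21.9 × (0.661 × 5.01 − 0.0704) − 1] = 153.5 / 69.98 = 2.194 mg/L.

S ≈ 2.19 mg/L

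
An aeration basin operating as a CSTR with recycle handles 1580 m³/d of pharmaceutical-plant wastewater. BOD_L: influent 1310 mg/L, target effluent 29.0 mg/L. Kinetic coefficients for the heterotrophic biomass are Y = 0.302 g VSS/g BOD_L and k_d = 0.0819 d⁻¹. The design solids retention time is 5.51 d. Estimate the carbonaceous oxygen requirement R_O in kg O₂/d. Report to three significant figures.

The observed yield is Y_obs = Y/(1 + k_d·θ_c) = 0.302 / (1 + 0.0819 × 5.51) = 0.302 / 1.451 = 0.2081 g VSS per g BOD_L removed.
ΔS = 1310 − 29.0 = 1281 mg/L, so the substrate removal rate is 1580 × 1281/1000 = 2024 kg BOD_L/d.
Net sludge production P_X = 0.2081 × 2024 = 421.2 kg VSS/d.
Carbonaceous O₂ demand = substrate oxidised − cell-mass equivalent = 2024 − 1.42 × 421.2 = 1426 kg O₂/d.

R_O ≈ 1430 kg O₂/d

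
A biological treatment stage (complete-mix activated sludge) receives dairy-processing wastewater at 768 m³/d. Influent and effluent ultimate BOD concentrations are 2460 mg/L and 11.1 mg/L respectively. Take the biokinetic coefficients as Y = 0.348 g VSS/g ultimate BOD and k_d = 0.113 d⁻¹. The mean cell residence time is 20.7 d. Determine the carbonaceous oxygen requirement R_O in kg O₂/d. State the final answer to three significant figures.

R_O ≈ 1600 kg O₂/d

Correct the yield for decay: Y_obs = Y/(1 + k_d θ_c) = 0.348 / (1 + 0.113 × 20.7) = 0.348 / 3.339 = 0.1042.
Substrate removed = Q·(S₀ − S) = 768 m³/d × (2460 − 11.1) g/m³ = 1.88×10^6 g/d = 1881 kg/d.
Biomass synthesised: P_X = Y_obs × 1881 = 196.0 kg VSS/d.
Carbonaceous O₂ demand = substrate oxidised − cell-mass equivalent = 1881 − 1.42 × 196.0 = 1602 kg O₂/d.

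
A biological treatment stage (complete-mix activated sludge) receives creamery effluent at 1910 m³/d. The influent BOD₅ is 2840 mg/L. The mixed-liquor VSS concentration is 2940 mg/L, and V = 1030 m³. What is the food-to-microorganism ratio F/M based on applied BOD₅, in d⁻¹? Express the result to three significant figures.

Food-to-microorganism ratio F/M = Q S₀ / (V X) = 1910 × 2840 / (1030 × 2940) = 1.791 d⁻¹.

F/M ≈ 1.79 d⁻¹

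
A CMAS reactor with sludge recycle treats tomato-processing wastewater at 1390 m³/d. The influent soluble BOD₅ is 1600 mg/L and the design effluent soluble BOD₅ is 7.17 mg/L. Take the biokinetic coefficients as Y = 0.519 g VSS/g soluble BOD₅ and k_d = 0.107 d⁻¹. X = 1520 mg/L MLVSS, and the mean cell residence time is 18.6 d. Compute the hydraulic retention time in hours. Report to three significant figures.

Rearranging the biomass balance for a CMAS with decay, V = Y·Q·ΔS·θ_c / [X·(1+k_d θ_c)] = 0.519 × 1390 × (1600 − 7.17) × 18.6 / [1520 × (1 + 0.107 × 18.6)] = 2.14×10^7 / 4545 = 4702 m³.
Hydraulic retention time τ = V/Q = 4702 / 1390 = 3.383 d = 81.19 h.

τ ≈ 81.2 h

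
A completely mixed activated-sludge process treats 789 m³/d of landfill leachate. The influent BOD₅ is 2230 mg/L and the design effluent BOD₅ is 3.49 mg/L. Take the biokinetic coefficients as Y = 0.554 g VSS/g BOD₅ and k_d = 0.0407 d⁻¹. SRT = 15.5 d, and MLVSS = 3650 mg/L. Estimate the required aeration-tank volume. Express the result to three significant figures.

Steady-state biomass mass balance: V·X·(1 + k_d·θ_c) = Y·Q·(S₀ − S)·θ_c, so V = 0.554 × 789 × (2230 − 3.49) × 15.5 / [3650 × (1 + 0.0407 × 15.5)] = 1.51×10^7 / 5953 = 2534 m³.

V ≈ 2530 m³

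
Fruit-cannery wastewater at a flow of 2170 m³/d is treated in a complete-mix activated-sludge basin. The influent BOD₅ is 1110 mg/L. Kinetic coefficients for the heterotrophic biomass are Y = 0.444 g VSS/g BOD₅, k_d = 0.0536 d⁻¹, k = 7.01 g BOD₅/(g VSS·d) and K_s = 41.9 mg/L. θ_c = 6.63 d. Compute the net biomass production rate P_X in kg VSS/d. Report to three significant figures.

P_X ≈ 787 kg VSS/d

For a completely mixed reactor with recycle the Lawrence–McCarty relation gives S = K_s·(1 + k_d·θ_c) / [θ_c·(Y·k − k_d) − 1] = 41.9 × (1 + 0.0536 × 6.63) / [6.63 × (0.444 × 7.01 − 0.0536) − 1] = 56.79 / 19.28 = 2.946 mg/L.
The observed yield is Y_obs = Y/(1 + k_d·θ_c) = 0.444 / (1 + 0.0536 × 6.63) = 0.444 / 1.355 = 0.3276 g VSS per g BOD₅ removed.
Q·(S₀ − S) = 2170 × (1110 − 2.95) × 10⁻³ = 2402 kg/d removed.
P_X = Y_obs · Q(S₀ − S) = 0.3276 × 2402 = 787.0 kg VSS/d.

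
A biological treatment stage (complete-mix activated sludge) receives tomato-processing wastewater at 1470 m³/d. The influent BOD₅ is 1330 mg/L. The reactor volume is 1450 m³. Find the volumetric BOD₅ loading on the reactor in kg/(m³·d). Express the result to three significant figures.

L_v = Q S₀ / V = 1470 × 1330 × 10⁻³ / 1450 = 1.348 kg/(m³·d).

L_v ≈ 1.35 kg BOD₅/(m³·d)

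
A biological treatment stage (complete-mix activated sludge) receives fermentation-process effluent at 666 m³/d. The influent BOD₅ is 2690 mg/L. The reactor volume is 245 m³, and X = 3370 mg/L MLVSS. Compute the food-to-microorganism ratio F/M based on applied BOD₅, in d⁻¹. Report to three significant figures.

F/M = Q·S₀ / (V·X) = 666 × 2690 / (245.0 × 3370) = 2.170 g BOD₅·(g VSS·d)⁻¹.

F/M ≈ 2.17 d⁻¹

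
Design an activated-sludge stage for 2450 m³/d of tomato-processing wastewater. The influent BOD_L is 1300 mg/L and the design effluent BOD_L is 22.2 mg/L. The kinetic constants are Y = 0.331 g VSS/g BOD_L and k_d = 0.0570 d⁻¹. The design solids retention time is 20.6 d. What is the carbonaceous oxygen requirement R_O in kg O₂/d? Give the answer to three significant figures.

R_O ≈ 2450 kg O₂/d

Observed yield with endogenous decay: Y_obs = Y / (1 + k_d·θ_c) = 0.331 / (1 + 0.0570 × 20.6) = 0.331 / 2.174 = 0.1522 g VSS/g BOD_L.
ΔS = 1300 − 22.2 = 1278 mg/L, so the substrate removal rate is 2450 × 1278/1000 = 3131 kg BOD_L/d.
P_X = Y_obs·Q·(S₀ − S) = 0.1522 × 3131 = 476.6 kg VSS/d.
R_O = Q·(S₀ − S) − 1.42·P_X = 3131 − 1.42 × 476.6 = 2454 kg O₂/d.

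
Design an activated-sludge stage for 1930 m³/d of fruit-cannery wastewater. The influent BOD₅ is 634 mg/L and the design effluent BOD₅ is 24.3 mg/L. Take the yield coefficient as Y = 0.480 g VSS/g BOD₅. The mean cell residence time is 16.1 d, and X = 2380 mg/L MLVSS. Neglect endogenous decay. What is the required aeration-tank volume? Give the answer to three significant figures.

Biomass mass balance (decay neglected): V·X = Y·Q·(S₀ − S)·θ_c, so V = 0.480 × 1930 × (634 − 24.3) × 16.1 / 2380 = 3821 m³.

V ≈ 3820 m³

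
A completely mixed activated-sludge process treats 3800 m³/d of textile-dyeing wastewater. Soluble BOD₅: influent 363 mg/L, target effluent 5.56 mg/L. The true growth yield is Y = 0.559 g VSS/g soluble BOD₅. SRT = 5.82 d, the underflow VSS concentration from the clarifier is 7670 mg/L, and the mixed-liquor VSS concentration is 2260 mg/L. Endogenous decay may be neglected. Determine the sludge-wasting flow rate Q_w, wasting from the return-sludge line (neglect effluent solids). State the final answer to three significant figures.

Q_w ≈ 99.0 m³/d

Biomass mass balance (decay neglected): V·X = Y·Q·(S₀ − S)·θ_c, so V = 0.559 × 3800 × (363 − 5.56) × 5.82 / 2260 = 1955 m³.
Q_w = (V·X)/(θ_c X_r) = 1955 × 2260 / (5.82 × 7670) = 98.99 m³/d.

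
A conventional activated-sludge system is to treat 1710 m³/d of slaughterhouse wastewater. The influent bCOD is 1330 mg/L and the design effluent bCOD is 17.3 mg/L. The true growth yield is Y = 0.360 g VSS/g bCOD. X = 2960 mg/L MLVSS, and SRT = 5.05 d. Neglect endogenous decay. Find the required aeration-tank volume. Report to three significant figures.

V ≈ 1380 m³

V·X = Y·Q·ΔS·θ_c gives V = 0.360 × 1710 × (1330 − 17.3) × 5.05 / 2960 = 1379 m³.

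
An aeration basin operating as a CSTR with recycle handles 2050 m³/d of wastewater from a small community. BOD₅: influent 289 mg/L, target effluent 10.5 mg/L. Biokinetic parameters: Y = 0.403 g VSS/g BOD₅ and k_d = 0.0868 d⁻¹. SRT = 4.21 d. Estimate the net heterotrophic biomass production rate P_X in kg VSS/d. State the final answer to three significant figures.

Y_obs = Y / (1 + k_d θ_c) = 0.403 / (1 + 0.0868 × 4.21) = 0.403 / 1.365 = 0.2951.
Q·(S₀ − S) = 2050 × (289 − 10.5) × 10⁻³ = 570.9 kg/d removed.
Net biomass production P_X = Y_obs × Q·(S₀ − S) = 0.2951 × 570.9 = 168.5 kg VSS/d.

P_X ≈ 169 kg VSS/d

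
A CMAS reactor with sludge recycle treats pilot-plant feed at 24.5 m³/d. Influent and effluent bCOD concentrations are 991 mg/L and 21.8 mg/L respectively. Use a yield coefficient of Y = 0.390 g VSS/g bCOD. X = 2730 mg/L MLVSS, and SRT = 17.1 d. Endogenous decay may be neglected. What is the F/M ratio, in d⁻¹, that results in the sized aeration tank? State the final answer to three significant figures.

Biomass mass balance (decay neglected): V·X = Y·Q·(S₀ − S)·θ_c, so V = 0.390 × 24.5 × (991 − 21.8) × 17.1 / 2730 = 58.01 m³.
F/M = applied load / biomass = Q·S₀/(V·X) = 24.5 × 991 / (58.01 × 2730) = 0.1533 d⁻¹.

F/M ≈ 0.153 d⁻¹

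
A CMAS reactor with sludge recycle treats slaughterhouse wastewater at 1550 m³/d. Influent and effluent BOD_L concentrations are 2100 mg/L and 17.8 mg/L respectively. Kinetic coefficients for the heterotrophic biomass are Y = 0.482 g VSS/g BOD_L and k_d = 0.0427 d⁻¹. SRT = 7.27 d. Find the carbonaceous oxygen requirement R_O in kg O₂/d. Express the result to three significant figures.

Observed yield with endogenous decay: Y_obs = Y / (1 + k_d·θ_c) = 0.482 / (1 + 0.0427 × 7.27) = 0.482 / 1.310 = 0.3678 g VSS/g BOD_L.
Mass of BOD_L removed per day: Q(S₀ − S) = 1550 × 2082 g/m³ = 3227 kg/d.
Net sludge production P_X = 0.3678 × 3227 = 1187 kg VSS/d.
Carbonaceous O₂ demand = substrate oxidised − cell-mass equivalent = 3227 − 1.42 × 1187 = 1542 kg O₂/d.

R_O ≈ 1540 kg O₂/d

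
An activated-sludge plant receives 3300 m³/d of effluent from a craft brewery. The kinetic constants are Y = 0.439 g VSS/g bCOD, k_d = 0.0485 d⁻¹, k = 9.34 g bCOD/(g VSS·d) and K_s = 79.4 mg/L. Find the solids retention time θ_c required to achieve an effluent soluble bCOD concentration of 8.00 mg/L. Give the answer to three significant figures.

θ_c ≈ 3.06 d

Specific growth rate at S = 8.00 mg/L: μ = YkS/(K_s+S) = 0.439·9.34·8.00/(79.4+8.00) = 0.3753 d⁻¹.
Then 1/θ_c = μ − k_d = 0.3753 − 0.0485 = 0.3268 d⁻¹, giving θ_c = 3.060 d.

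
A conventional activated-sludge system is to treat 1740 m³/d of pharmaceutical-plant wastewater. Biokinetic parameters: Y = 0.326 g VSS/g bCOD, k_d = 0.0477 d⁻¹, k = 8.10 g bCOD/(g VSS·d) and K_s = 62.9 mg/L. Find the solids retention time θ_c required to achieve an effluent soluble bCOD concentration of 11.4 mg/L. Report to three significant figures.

Specific growth rate at S = 11.4 mg/L: μ = YkS/(K_s+S) = 0.326·8.10·11.4/(62.9+11.4) = 0.4052 d⁻¹.
Then 1/θ_c = μ − k_d = 0.4052 − 0.0477 = 0.3575 d⁻¹, giving θ_c = 2.798 d.

θ_c ≈ 2.80 d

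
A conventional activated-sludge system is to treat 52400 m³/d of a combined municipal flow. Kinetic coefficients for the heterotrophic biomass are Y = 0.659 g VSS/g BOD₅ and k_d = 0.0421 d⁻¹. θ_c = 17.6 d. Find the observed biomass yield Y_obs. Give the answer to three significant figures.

Y_obs ≈ 0.379 g VSS/g BOD₅

The observed yield is Y_obs = Y/(1 + k_d·θ_c) = 0.659 / (1 + 0.0421 × 17.6) = 0.659 / 1.741 = 0.3785 g VSS per g BOD₅ removed.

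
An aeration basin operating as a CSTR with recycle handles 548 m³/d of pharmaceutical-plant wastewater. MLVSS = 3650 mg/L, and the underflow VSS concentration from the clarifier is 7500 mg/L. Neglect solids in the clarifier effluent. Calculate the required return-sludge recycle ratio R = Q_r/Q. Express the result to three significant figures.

R ≈ 0.948

R = Q_r/Q = X/(X_r − X) = 3650 / (7500 − 3650) = 0.9481.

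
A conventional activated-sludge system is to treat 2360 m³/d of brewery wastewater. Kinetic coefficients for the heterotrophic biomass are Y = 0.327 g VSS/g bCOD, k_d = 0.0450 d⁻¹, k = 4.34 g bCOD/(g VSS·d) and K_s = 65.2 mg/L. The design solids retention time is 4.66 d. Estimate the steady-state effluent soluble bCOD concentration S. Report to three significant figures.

From the Monod/SRT balance for a CMAS, S = K_s·(1+k_d θ_c)/[θ_c·(Y k − k_d) − 1] = 65.2 × (1 + 0.0450 × 4.66) / [4.66 × (0.327 × 4.34 − 0.0450) − 1] = 78.87 / 5.404 = 14.60 mg/L.

S ≈ 14.6 mg/L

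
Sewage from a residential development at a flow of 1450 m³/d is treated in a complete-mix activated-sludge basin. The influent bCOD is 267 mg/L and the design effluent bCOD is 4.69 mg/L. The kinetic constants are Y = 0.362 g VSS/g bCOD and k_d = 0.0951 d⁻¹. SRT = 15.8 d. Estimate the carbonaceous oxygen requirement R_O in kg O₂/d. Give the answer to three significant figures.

Observed yield with endogenous decay: Y_obs = Y / (1 + k_d·θ_c) = 0.362 / (1 + 0.0951 × 15.8) = 0.362 / 2.503 = 0.1447 g VSS/g bCOD.
Substrate removed = Q·(S₀ − S) = 1450 m³/d × (267 − 4.69) g/m³ = 3.8×10^5 g/d = 380.3 kg/d.
Biomass synthesised: P_X = Y_obs × 380.3 = 55.02 kg VSS/d.
R_O = Q·ΔS − 1.42 P_X = 380.3 − 78.13 = 302.2 kg O₂/d.

R_O ≈ 302 kg O₂/d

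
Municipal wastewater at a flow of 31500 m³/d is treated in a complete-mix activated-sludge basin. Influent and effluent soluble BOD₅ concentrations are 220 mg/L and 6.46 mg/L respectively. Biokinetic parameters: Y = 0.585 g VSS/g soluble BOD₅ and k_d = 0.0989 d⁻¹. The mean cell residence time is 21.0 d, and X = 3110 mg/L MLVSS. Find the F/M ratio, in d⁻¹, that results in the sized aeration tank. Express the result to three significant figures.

Steady-state biomass mass balance: V·X·(1 + k_d·θ_c) = Y·Q·(S₀ − S)·θ_c, so V = 0.585 × 31500 × (220 − 6.46) × 21.0 / [3110 × (1 + 0.0989 × 21.0)] = 8.26×10^7 / 9569 = 8636 m³.
F/M = applied load / biomass = Q·S₀/(V·X) = 31500 × 220 / (8636 × 3110) = 0.2580 d⁻¹.

F/M ≈ 0.258 d⁻¹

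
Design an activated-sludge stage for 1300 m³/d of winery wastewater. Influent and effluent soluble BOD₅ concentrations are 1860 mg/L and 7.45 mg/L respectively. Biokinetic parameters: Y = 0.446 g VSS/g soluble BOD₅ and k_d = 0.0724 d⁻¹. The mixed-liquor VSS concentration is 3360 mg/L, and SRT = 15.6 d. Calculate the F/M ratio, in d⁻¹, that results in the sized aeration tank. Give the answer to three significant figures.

Rearranging the biomass balance for a CMAS with decay, V = Y·Q·ΔS·θ_c / [X·(1+k_d θ_c)] = 0.446 × 1300 × (1860 − 7.45) × 15.6 / [3360 × (1 + 0.0724 × 15.6)] = 1.68×10^7 / 7155 = 2342 m³.
F/M = applied load / biomass = Q·S₀/(V·X) = 1300 × 1860 / (2342 × 3360) = 0.3073 d⁻¹.

F/M ≈ 0.307 d⁻¹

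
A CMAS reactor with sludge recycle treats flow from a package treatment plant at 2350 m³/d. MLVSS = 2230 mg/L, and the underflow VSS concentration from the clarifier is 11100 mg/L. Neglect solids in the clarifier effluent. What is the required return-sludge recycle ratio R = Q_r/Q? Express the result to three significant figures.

R = Q_r/Q = X/(X_r − X) = 2230 / (11100 − 2230) = 0.2514.

R ≈ 0.251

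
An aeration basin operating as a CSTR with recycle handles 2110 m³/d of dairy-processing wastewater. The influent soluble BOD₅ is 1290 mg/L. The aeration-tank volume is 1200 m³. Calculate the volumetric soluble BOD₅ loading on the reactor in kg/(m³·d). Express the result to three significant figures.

L_v ≈ 2.27 kg soluble BOD₅/(m³·d)

Volumetric loading L_v = Q·S₀ / V = 2110 × 1290 g/m³ / 1200 m³ = 2268 g/(m³·d) = 2.268 kg soluble BOD₅/(m³·d).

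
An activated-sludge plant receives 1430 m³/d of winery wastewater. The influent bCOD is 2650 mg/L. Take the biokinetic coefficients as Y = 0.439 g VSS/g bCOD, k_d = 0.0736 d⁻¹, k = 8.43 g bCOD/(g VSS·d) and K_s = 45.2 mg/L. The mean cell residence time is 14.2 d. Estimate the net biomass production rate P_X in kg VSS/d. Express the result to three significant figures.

P_X ≈ 813 kg VSS/d

Effluent substrate depends only on kinetics and SRT: S = K_s(1 + k_d θ_c) / [θ_c(Yk − k_d) − 1] = 45.2 × (1 + 0.0736 × 14.2) / [14.2 × (0.439 × 8.43 − 0.0736) − 1] = 92.44 / 50.51 = 1.830 mg/L.
Correct the yield for decay: Y_obs = Y/(1 + k_d θ_c) = 0.439 / (1 + 0.0736 × 14.2) = 0.439 / 2.045 = 0.2147.
Mass of bCOD removed per day: Q(S₀ − S) = 1430 × 2648 g/m³ = 3787 kg/d.
Net biomass production P_X = Y_obs × Q·(S₀ − S) = 0.2147 × 3787 = 812.9 kg VSS/d.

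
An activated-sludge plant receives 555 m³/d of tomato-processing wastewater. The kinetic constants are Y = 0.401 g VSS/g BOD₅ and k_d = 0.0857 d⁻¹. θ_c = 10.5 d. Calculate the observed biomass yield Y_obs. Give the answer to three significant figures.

The observed yield is Y_obs = Y/(1 + k_d·θ_c) = 0.401 / (1 + 0.0857 × 10.5) = 0.401 / 1.900 = 0.2111 g VSS per g BOD₅ removed.

Y_obs ≈ 0.211 g VSS/g BOD₅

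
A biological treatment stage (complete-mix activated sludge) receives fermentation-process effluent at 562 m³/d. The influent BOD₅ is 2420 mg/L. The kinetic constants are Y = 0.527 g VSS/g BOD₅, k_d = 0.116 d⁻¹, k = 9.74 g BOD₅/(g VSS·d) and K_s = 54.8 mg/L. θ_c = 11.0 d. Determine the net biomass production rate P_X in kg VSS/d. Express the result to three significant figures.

P_X ≈ 315 kg VSS/d

Effluent substrate depends only on kinetics and SRT: S = K_s(1 + k_d θ_c) / [θ_c(Yk − k_d) − 1] = 54.8 × (1 + 0.116 × 11.0) / [11.0 × (0.527 × 9.74 − 0.116) − 1] = 124.7 / 54.19 = 2.302 mg/L.
Observed yield with endogenous decay: Y_obs = Y / (1 + k_d·θ_c) = 0.527 / (1 + 0.116 × 11.0) = 0.527 / 2.276 = 0.2315 g VSS/g BOD₅.
Mass of BOD₅ removed per day: Q(S₀ − S) = 562 × 2418 g/m³ = 1359 kg/d.
Net biomass production P_X = Y_obs × Q·(S₀ − S) = 0.2315 × 1359 = 314.6 kg VSS/d.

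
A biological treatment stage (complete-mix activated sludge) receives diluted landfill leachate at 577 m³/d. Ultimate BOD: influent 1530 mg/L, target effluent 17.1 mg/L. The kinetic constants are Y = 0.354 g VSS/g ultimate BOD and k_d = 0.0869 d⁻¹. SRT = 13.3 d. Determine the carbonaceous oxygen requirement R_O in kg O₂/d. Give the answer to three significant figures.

The observed yield is Y_obs = Y/(1 + k_d·θ_c) = 0.354 / (1 + 0.0869 × 13.3) = 0.354 / 2.156 = 0.1642 g VSS per g ultimate BOD removed.
Mass of ultimate BOD removed per day: Q(S₀ − S) = 577 × 1513 g/m³ = 872.9 kg/d.
Net sludge production P_X = 0.1642 × 872.9 = 143.3 kg VSS/d.
R_O = Q·ΔS − 1.42 P_X = 872.9 − 203.6 = 669.4 kg O₂/d.

R_O ≈ 669 kg O₂/d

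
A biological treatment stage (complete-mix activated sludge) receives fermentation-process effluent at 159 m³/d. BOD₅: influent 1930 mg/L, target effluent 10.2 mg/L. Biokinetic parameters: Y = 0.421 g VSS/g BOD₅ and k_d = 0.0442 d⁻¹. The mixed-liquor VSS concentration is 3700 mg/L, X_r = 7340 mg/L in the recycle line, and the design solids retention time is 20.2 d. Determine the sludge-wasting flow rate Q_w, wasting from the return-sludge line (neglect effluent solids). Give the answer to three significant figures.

Q_w ≈ 9.25 m³/d

Steady-state biomass mass balance: V·X·(1 + k_d·θ_c) = Y·Q·(S₀ − S)·θ_c, so V = 0.421 × 159 × (1930 − 10.2) × 20.2 / [3700 × (1 + 0.0442 × 20.2)] = 2.6×10^6 / 7004 = 370.7 m³.
Q_w = (V·X)/(θ_c X_r) = 370.7 × 3700 / (20.2 × 7340) = 9.250 m³/d.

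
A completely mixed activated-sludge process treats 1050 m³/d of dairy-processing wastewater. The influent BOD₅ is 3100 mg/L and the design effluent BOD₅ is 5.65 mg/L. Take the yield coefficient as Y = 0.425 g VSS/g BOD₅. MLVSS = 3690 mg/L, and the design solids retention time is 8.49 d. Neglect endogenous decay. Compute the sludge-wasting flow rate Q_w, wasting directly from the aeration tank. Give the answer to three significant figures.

Q_w ≈ 374 m³/d

Biomass mass balance (decay neglected): V·X = Y·Q·(S₀ − S)·θ_c, so V = 0.425 × 1050 × (3100 − 5.65) × 8.49 / 3690 = 3177 m³.
With mixed-liquor wasting, θ_c = V/Q_w, so Q_w = V/θ_c = 3177/8.49 = 374.2 m³/d.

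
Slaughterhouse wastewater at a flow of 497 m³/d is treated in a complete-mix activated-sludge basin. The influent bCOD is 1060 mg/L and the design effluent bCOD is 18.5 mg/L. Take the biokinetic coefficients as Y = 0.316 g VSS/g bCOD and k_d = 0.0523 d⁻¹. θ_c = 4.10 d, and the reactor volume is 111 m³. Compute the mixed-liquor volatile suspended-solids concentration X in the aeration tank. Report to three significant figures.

From V·X·(1 + k_d·θ_c) = Y·Q·(S₀ − S)·θ_c: X = 0.316 × 497 × (1060 − 18.5) × 4.10 / [111 × (1 + 0.0523 × 4.10)] = 4975 mg/L.

X ≈ 4970 mg/L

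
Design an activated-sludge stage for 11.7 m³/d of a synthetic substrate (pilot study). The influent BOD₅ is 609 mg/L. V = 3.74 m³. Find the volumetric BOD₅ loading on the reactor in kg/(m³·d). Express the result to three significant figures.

Applied BOD₅ load per unit volume = Q·S₀/V = (11.7 × 609/1000)/3.740 = 1.905 kg BOD₅·m⁻³·d⁻¹.

L_v ≈ 1.91 kg BOD₅/(m³·d)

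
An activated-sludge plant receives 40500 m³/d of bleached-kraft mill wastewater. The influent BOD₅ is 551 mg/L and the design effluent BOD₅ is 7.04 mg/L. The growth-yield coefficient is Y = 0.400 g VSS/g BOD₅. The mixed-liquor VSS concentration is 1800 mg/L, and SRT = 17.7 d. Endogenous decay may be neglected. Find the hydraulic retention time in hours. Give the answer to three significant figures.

With k_d = 0 the design equation reduces to V = Y Q (S₀−S) θ_c / X = 0.400 × 40500 × (551 − 7.04) × 17.7 / 1800 = 86653 m³.
τ = V/Q = 86653/40500 = 2.140 d, or 51.35 h.

τ ≈ 51.3 h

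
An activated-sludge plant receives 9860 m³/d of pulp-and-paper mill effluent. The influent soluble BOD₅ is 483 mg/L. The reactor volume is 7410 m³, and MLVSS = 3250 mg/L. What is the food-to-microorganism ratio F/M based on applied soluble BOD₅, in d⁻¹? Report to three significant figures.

F/M = Q·S₀ / (V·X) = 9860 × 483 / (7410 × 3250) = 0.1978 g soluble BOD₅·(g VSS·d)⁻¹.

F/M ≈ 0.198 d⁻¹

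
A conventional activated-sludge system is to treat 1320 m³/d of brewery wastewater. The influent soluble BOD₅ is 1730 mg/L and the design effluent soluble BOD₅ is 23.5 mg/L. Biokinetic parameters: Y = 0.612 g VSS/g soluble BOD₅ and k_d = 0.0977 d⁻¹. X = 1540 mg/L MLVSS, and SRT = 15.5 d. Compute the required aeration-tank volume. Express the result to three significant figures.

V ≈ 5520 m³

Rearranging the biomass balance for a CMAS with decay, V = Y·Q·ΔS·θ_c / [X·(1+k_d θ_c)] = 0.612 × 1320 × (1730 − 23.5) × 15.5 / [1540 × (1 + 0.0977 × 15.5)] = 2.14×10^7 / 3872 = 5518 m³.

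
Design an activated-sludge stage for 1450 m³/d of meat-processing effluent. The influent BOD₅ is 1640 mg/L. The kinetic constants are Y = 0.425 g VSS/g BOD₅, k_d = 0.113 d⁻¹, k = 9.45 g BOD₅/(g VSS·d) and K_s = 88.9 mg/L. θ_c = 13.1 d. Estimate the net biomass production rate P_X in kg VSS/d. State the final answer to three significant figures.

From the Monod/SRT balance for a CMAS, S = K_s·(1+k_d θ_c)/[θ_c·(Y k − k_d) − 1] = 88.9 × (1 + 0.113 × 13.1) / [13.1 × (0.425 × 9.45 − 0.113) − 1] = 220.5 / 50.13 = 4.398 mg/L.
Observed yield with endogenous decay: Y_obs = Y / (1 + k_d·θ_c) = 0.425 / (1 + 0.113 × 13.1) = 0.425 / 2.480 = 0.1714 g VSS/g BOD₅.
ΔS = 1640 − 4.40 = 1636 mg/L, so the substrate removal rate is 1450 × 1636/1000 = 2372 kg BOD₅/d.
Biomass produced: P_X = Y_obs·Q·ΔS = 0.1714 × 2372 ≈ 406.4 kg VSS/d.

P_X ≈ 406 kg VSS/d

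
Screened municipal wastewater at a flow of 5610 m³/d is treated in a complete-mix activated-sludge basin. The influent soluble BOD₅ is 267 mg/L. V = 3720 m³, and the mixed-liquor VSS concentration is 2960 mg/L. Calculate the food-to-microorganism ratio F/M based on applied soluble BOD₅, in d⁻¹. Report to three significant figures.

Food-to-microorganism ratio F/M = Q S₀ / (V X) = 5610 × 267 / (3720 × 2960) = 0.1360 d⁻¹.

F/M ≈ 0.136 d⁻¹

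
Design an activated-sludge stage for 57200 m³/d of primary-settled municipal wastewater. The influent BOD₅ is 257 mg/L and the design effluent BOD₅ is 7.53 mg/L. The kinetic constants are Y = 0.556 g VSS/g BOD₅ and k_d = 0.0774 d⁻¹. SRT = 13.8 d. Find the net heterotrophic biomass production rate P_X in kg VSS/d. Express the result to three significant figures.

Correct the yield for decay: Y_obs = Y/(1 + k_d θ_c) = 0.556 / (1 + 0.0774 × 13.8) = 0.556 / 2.068 = 0.2688.
Q·(S₀ − S) = 57200 × (257 − 7.53) × 10⁻³ = 14270 kg/d removed.
Biomass produced: P_X = Y_obs·Q·ΔS = 0.2688 × 14270 ≈ 3836 kg VSS/d.

P_X ≈ 3840 kg VSS/d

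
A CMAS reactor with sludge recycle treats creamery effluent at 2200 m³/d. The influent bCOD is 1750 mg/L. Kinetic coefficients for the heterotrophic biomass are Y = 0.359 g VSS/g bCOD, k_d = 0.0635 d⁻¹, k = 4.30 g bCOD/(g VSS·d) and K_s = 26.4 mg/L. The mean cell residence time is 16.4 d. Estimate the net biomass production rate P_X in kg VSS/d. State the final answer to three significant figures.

P_X ≈ 676 kg VSS/d

For a completely mixed reactor with recycle the Lawrence–McCarty relation gives S = K_s·(1 + k_d·θ_c) / [θ_c·(Y·k − k_d) − 1] = 26.4 × (1 + 0.0635 × 16.4) / [16.4 × (0.359 × 4.30 − 0.0635) − 1] = 53.89 / 23.28 = 2.315 mg/L.
Correct the yield for decay: Y_obs = Y/(1 + k_d θ_c) = 0.359 / (1 + 0.0635 × 16.4) = 0.359 / 2.041 = 0.1759.
Mass of bCOD removed per day: Q(S₀ − S) = 2200 × 1748 g/m³ = 3845 kg/d.
P_X = Y_obs · Q(S₀ − S) = 0.1759 × 3845 = 676.2 kg VSS/d.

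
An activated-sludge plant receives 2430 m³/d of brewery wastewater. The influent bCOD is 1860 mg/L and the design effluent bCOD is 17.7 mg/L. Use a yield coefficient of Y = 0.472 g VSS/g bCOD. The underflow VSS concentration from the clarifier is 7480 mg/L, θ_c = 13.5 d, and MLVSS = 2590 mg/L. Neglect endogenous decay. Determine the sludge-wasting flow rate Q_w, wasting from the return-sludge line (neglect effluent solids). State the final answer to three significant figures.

Biomass mass balance (decay neglected): V·X = Y·Q·(S₀ − S)·θ_c, so V = 0.472 × 2430 × (1860 − 17.7) × 13.5 / 2590 = 11014 m³.
θ_c = V·X/(Q_w·X_r) when wasting from the recycle, so Q_w = V·X/(θ_c·X_r) = 11014 × 2590 / (13.5 × 7480) = 282.5 m³/d.

Q_w ≈ 282 m³/d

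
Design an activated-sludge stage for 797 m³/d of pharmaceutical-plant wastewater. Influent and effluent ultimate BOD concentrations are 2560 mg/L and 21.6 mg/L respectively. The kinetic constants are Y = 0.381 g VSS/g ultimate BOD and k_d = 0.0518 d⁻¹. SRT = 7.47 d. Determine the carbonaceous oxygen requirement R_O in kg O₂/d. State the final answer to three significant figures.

R_O ≈ 1230 kg O₂/d

Correct the yield for decay: Y_obs = Y/(1 + k_d θ_c) = 0.381 / (1 + 0.0518 × 7.47) = 0.381 / 1.387 = 0.2747.
Q·(S₀ − S) = 797 × (2560 − 21.6) × 10⁻³ = 2023 kg/d removed.
Net sludge production P_X = 0.2747 × 2023 = 555.8 kg VSS/d.
R_O = Q·(S₀ − S) − 1.42·P_X = 2023 − 1.42 × 555.8 = 1234 kg O₂/d.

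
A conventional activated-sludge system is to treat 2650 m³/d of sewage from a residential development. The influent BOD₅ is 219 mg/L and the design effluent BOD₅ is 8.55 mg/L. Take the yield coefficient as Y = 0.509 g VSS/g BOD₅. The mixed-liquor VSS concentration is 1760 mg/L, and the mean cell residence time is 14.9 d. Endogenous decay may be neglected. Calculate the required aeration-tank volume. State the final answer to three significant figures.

V ≈ 2400 m³

Biomass mass balance (decay neglected): V·X = Y·Q·(S₀ − S)·θ_c, so V = 0.509 × 2650 × (219 − 8.55) × 14.9 / 1760 = 2403 m³.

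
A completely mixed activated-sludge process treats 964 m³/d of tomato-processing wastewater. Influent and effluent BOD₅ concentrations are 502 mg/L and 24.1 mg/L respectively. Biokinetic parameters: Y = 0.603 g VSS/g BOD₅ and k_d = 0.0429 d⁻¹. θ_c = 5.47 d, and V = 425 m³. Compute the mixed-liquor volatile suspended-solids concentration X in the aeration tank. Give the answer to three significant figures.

X ≈ 2900 mg/L

Solving the biomass balance for X: X = Y Q (S₀−S) θ_c / [V (1+k_d θ_c)] = 0.603 × 964 × (502 − 24.1) × 5.47 / [425 × (1 + 0.0429 × 5.47)] = 2896 mg/L.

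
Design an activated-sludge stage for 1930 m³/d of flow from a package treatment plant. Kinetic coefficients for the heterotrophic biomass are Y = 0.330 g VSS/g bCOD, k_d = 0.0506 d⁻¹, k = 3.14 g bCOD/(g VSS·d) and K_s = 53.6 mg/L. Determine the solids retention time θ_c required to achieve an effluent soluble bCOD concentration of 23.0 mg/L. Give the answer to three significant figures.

Specific growth rate at S = 23.0 mg/L: μ = YkS/(K_s+S) = 0.330·3.14·23.0/(53.6+23.0) = 0.3111 d⁻¹.
Then 1/θ_c = μ − k_d = 0.3111 − 0.0506 = 0.2605 d⁻¹, giving θ_c = 3.838 d.

θ_c ≈ 3.84 d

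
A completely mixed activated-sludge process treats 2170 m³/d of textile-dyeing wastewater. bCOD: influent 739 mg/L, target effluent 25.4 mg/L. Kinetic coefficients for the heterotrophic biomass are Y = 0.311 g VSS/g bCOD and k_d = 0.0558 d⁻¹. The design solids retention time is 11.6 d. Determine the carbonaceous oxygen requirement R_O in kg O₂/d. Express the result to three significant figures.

R_O ≈ 1130 kg O₂/d

Correct the yield for decay: Y_obs = Y/(1 + k_d θ_c) = 0.311 / (1 + 0.0558 × 11.6) = 0.311 / 1.647 = 0.1888.
Q·(S₀ − S) = 2170 × (739 − 25.4) × 10⁻³ = 1549 kg/d removed.
Biomass synthesised: P_X = Y_obs × 1549 = 292.4 kg VSS/d.
R_O = Q·ΔS − 1.42 P_X = 1549 − 415.1 = 1133 kg O₂/d.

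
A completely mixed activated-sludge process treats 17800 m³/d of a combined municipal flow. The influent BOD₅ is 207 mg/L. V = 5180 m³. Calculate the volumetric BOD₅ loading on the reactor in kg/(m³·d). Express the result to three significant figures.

L_v = Q S₀ / V = 17800 × 207 × 10⁻³ / 5180 = 0.7113 kg/(m³·d).

L_v ≈ 0.711 kg BOD₅/(m³·d)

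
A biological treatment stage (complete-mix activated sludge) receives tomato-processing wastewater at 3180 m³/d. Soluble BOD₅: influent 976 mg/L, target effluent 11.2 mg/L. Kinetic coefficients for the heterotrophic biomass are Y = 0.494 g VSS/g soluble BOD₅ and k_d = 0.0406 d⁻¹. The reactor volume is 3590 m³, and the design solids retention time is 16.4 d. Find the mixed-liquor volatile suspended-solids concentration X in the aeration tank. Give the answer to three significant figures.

X ≈ 4160 mg/L

X = Y·Q·ΔS·θ_c / [V·(1 + k_d θ_c)] = 0.494 × 3180 × (976 − 11.2) × 16.4 / [3590 × (1 + 0.0406 × 16.4)] = 4156 mg/L.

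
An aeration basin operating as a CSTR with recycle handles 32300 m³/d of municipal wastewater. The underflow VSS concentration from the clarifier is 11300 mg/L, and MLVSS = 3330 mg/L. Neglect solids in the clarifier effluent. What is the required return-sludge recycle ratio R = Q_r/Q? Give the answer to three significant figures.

R ≈ 0.418

Solids balance on the clarifier gives (1+R)X = R·X_r, so R = X/(X_r − X) = 3330 / (11300 − 3330) = 0.4178.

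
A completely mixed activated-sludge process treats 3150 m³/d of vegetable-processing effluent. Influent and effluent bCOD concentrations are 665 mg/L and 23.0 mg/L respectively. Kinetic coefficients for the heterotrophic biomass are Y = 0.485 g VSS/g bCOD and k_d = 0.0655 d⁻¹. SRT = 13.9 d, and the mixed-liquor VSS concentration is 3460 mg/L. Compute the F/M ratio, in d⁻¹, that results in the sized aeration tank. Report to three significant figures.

Rearranging the biomass balance for a CMAS with decay, V = Y·Q·ΔS·θ_c / [X·(1+k_d θ_c)] = 0.485 × 3150 × (665 − 23.0) × 13.9 / [3460 × (1 + 0.0655 × 13.9)] = 1.36×10^7 / 6610 = 2062 m³.
Food-to-microorganism ratio F/M = Q S₀ / (V X) = 3150 × 665 / (2062 × 3460) = 0.2935 d⁻¹.

F/M ≈ 0.294 d⁻¹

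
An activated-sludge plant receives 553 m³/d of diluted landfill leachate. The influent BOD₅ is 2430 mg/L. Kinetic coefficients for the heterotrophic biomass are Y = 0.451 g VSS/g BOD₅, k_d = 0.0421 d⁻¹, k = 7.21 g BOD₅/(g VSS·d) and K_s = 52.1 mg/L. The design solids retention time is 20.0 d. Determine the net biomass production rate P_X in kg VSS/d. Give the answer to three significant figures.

P_X ≈ 329 kg VSS/d

Effluent substrate depends only on kinetics and SRT: S = K_s(1 + k_d θ_c) / [θ_c(Yk − k_d) − 1] = 52.1 × (1 + 0.0421 × 20.0) / [20.0 × (0.451 × 7.21 − 0.0421) − 1] = 95.97 / 63.19 = 1.519 mg/L.
Y_obs = Y / (1 + k_d θ_c) = 0.451 / (1 + 0.0421 × 20.0) = 0.451 / 1.842 = 0.2448.
Q·(S₀ − S) = 553 × (2430 − 1.52) × 10⁻³ = 1343 kg/d removed.
Net biomass production P_X = Y_obs × Q·(S₀ − S) = 0.2448 × 1343 = 328.8 kg VSS/d.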